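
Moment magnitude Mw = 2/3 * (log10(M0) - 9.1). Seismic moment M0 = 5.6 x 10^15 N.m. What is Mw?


log10(M0) = log10(5.6 x 10^15) = 15.7482
Mw = 2/3 * (15.7482 - 9.1)
= 2/3 * 6.6482
= 4.43

4.43


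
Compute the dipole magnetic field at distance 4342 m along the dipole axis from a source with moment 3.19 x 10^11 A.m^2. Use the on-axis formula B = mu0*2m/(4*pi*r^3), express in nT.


m = 3.19 x 10^11 = 319000000000 A.m^2
2m = 638000000000 A.m^2
r^3 = 4342^3 = 81859569688
B = (4pi*10^-7) * 638000000000 / (4*pi * 81859569688) * 1e9
= 801734.445196 / 1028677691031.37 * 1e9
= 779.3835 nT

779.3835


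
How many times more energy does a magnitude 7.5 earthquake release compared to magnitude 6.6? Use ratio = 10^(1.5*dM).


M2 - M1 = 7.5 - 6.6 = 0.9
1.5 * 0.9 = 1.35
ratio = 10^1.35 = 22.39

22.39


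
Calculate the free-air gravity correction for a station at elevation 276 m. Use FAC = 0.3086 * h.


FAC = 0.3086 * h
= 0.3086 * 276
= 85.1736 mGal

85.1736


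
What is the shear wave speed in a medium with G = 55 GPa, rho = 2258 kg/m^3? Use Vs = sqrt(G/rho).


Convert G to Pa: G = 55e9 Pa
Compute G/rho = 55e9 / 2258 = 24357838.7954
Vs = sqrt(24357838.7954) = 4935.37 m/s

4935.37


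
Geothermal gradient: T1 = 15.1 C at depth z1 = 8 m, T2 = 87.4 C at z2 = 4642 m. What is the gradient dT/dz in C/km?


dT = 87.4 - 15.1 = 72.3 C
dz = 4642 - 8 = 4634 m
gradient = dT/dz * 1000 = 72.3/4634 * 1000 = 15.6021 C/km

15.6021


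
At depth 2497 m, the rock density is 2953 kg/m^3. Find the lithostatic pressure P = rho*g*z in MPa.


P = rho * g * z / 1e6
= 2953 * 9.81 * 2497 / 1e6
= 72335418.21 / 1e6
= 72.3354 MPa

72.3354


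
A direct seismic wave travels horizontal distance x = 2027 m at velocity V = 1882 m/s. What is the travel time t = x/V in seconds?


t = x / V
= 2027 / 1882
= 1.077 s

1.077


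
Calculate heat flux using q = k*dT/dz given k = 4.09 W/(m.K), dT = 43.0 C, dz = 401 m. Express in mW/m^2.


q = k * dT / dz * 1000
= 4.09 * 43.0 / 401 * 1000
= 0.438579 * 1000
= 438.5786 mW/m^2

438.5786


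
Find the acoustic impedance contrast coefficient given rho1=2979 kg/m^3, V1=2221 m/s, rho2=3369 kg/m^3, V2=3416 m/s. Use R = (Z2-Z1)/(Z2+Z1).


Z1 = 2979 * 2221 = 6616359
Z2 = 3369 * 3416 = 11508504
R = (11508504 - 6616359) / (11508504 + 6616359) = 4892145 / 18124863 = 0.2699

0.2699


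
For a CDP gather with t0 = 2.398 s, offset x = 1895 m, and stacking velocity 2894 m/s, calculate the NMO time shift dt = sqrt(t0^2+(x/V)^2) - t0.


x/Vnmo = 1895/2894 = 0.654803
(x/Vnmo)^2 = 0.428767
t0^2 = 5.750404
sqrt(5.750404 + 0.428767) = 2.485794
dt = 2.485794 - 2.398 = 0.087794

0.087794


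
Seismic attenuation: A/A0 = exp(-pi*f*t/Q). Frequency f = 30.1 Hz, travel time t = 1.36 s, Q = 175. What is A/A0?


pi*f*t/Q = pi*30.1*1.36/175 = 0.734881
A/A0 = exp(-0.734881) = 0.479562

0.479562


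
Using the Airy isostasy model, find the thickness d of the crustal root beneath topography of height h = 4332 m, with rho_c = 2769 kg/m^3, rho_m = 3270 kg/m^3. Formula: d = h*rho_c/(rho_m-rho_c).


rho_m - rho_c = 3270 - 2769 = 501
d = 4332 * 2769 / 501
= 11995308 / 501
= 23942.73 m

23942.73


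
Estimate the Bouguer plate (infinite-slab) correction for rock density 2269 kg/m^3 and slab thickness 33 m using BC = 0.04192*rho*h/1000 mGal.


BC = 0.04192 * rho * h / 1000
= 0.04192 * 2269 * 33 / 1000
= 3.1388 mGal

3.1388


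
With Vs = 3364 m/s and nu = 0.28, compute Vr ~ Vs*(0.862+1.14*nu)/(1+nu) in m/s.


Numerator factor = 0.862 + 1.14*0.28 = 1.1812
Denominator = 1 + 0.28 = 1.28
Vr = 3364 * 1.1812 / 1.28 = 3104.34 m/s

3104.34


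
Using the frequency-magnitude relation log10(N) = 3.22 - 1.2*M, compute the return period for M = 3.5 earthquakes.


log10(N) = 3.22 - 1.2*3.5 = -0.98
N = 10^-0.98 = 0.104713
T = 1/N = 1/0.104713 = 9.5499 years

9.5499


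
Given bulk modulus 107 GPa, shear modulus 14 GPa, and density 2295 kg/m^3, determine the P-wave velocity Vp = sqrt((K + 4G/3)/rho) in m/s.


First compute the effective modulus:
K + 4G/3 = 107e9 + 4*14e9/3 = 125666666666.67 Pa
Then divide by density:
125666666666.67 / 2295 = 54756717.5018 Pa/(kg/m^3)
Take the square root:
Vp = sqrt(54756717.5018) = 7399.78 m/s

7399.78


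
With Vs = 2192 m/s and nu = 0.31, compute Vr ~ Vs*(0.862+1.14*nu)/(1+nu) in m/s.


Numerator factor = 0.862 + 1.14*0.31 = 1.2154
Denominator = 1 + 0.31 = 1.31
Vr = 2192 * 1.2154 / 1.31 = 2033.71 m/s

2033.71


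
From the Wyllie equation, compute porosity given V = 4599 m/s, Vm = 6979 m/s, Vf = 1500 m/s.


1/V - 1/Vm = 1/4599 - 1/6979 = 7.415e-05
1/Vf - 1/Vm = 1/1500 - 1/6979 = 0.00052338
phi = 7.415e-05 / 0.00052338 = 0.1417

0.1417


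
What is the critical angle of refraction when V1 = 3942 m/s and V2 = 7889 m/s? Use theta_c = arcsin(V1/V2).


V1/V2 = 3942/7889 = 0.499683
theta_c = arcsin(0.499683) = 29.979 degrees

29.979


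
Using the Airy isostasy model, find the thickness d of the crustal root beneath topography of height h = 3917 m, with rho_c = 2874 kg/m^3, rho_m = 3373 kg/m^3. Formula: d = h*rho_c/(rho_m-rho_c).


rho_m - rho_c = 3373 - 2874 = 499
d = 3917 * 2874 / 499
= 11257458 / 499
= 22560.04 m

22560.04


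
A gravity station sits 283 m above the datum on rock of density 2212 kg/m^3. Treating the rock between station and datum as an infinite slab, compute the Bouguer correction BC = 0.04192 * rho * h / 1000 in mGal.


BC = 0.04192 * rho * h / 1000
= 0.04192 * 2212 * 283 / 1000
= 26.2418 mGal

26.2418


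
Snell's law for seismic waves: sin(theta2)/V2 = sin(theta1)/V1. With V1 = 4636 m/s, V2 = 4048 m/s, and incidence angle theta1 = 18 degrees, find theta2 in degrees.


sin(theta1) = sin(18 deg) = 0.309017
sin(theta2) = V2/V1 * sin(theta1) = 4048/4636 * 0.309017 = 0.269823
theta2 = arcsin(0.269823) = 15.6538 degrees

15.6538


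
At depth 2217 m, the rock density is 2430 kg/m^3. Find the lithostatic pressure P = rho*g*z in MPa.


P = rho * g * z / 1e6
= 2430 * 9.81 * 2217 / 1e6
= 52849511.1 / 1e6
= 52.8495 MPa

52.8495


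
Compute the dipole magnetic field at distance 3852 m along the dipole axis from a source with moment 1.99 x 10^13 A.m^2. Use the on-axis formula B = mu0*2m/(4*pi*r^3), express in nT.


m = 1.99 x 10^13 = 19900000000000 A.m^2
2m = 39800000000000 A.m^2
r^3 = 3852^3 = 57155606208
B = (4pi*10^-7) * 39800000000000 / (4*pi * 57155606208) * 1e9
= 50014155.04515 / 718238530298.1 * 1e9
= 69634.4639 nT

69634.4639


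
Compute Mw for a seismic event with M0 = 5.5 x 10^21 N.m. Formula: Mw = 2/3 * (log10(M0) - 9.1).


log10(M0) = log10(5.5 x 10^21) = 21.7404
Mw = 2/3 * (21.7404 - 9.1)
= 2/3 * 12.6404
= 8.43

8.43


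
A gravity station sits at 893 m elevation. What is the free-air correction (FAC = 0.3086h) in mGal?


FAC = 0.3086 * h
= 0.3086 * 893
= 275.5798 mGal

275.5798


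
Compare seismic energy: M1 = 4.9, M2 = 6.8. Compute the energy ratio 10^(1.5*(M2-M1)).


M2 - M1 = 6.8 - 4.9 = 1.9
1.5 * 1.9 = 2.85
ratio = 10^2.85 = 707.95

707.95


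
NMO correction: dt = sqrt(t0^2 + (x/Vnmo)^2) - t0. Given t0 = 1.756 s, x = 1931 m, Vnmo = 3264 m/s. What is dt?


x/Vnmo = 1931/3264 = 0.591605
(x/Vnmo)^2 = 0.349997
t0^2 = 3.083536
sqrt(3.083536 + 0.349997) = 1.852979
dt = 1.852979 - 1.756 = 0.096979

0.096979


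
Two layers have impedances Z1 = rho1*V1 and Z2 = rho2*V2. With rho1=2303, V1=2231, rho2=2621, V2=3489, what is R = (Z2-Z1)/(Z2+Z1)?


Z1 = 2303 * 2231 = 5137993
Z2 = 2621 * 3489 = 9144669
R = (9144669 - 5137993) / (9144669 + 5137993) = 4006676 / 14282662 = 0.2805

0.2805


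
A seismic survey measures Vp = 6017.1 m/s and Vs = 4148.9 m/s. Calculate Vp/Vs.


Vp/Vs = 6017.1 / 4148.9
= 1.4503

1.4503


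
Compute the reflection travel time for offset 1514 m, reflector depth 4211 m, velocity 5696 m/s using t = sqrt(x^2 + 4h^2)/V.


x^2 + 4h^2 = 1514^2 + 4*4211^2 = 2292196 + 70930084 = 73222280
sqrt(73222280) = 8557.0018
t = 8557.0018 / 5696 = 1.5023 s

1.5023


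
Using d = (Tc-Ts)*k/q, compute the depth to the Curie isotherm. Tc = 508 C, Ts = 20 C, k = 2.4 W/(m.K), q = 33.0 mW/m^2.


T_Curie - T_surf = 508 - 20 = 488 C
Convert q to W/m^2: 33.0 mW/m^2 = 0.033 W/m^2
d = 488 * 2.4 / 0.033 = 35490.91 m

35490.91


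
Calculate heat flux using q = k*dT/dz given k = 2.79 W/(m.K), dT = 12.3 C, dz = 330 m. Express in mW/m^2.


q = k * dT / dz * 1000
= 2.79 * 12.3 / 330 * 1000
= 0.103991 * 1000
= 103.9909 mW/m^2

103.9909


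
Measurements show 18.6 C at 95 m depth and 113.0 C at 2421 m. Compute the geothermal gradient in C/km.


dT = 113.0 - 18.6 = 94.4 C
dz = 2421 - 95 = 2326 m
gradient = dT/dz * 1000 = 94.4/2326 * 1000 = 40.5847 C/km

40.5847


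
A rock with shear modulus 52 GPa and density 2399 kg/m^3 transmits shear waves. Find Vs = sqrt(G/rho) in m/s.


Convert G to Pa: G = 52e9 Pa
Compute G/rho = 52e9 / 2399 = 21675698.2076
Vs = sqrt(21675698.2076) = 4655.72 m/s

4655.72


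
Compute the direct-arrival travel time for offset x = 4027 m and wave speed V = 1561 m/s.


t = x / V
= 4027 / 1561
= 2.5798 s

2.5798


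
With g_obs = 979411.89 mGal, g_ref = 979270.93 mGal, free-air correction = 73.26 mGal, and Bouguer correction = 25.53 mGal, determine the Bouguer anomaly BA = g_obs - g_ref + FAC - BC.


BA = g_obs - g_ref + FAC - BC
= 979411.89 - 979270.93 + 73.26 - 25.53
= 188.69 mGal

188.69


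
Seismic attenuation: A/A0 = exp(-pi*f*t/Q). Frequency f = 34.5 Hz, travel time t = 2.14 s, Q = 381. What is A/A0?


pi*f*t/Q = pi*34.5*2.14/381 = 0.608776
A/A0 = exp(-0.608776) = 0.544016

0.544016


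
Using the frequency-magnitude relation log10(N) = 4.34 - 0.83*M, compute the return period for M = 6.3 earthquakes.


log10(N) = 4.34 - 0.83*6.3 = -0.889
N = 10^-0.889 = 0.129122
T = 1/N = 1/0.129122 = 7.7446 years

7.7446


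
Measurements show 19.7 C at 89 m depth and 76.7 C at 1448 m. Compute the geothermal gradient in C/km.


dT = 76.7 - 19.7 = 57.0 C
dz = 1448 - 89 = 1359 m
gradient = dT/dz * 1000 = 57.0/1359 * 1000 = 41.9426 C/km

41.9426


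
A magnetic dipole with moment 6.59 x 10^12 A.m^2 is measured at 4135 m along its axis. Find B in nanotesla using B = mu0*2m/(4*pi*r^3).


m = 6.59 x 10^12 = 6590000000000 A.m^2
2m = 13180000000000 A.m^2
r^3 = 4135^3 = 70701160375
B = (4pi*10^-7) * 13180000000000 / (4*pi * 70701160375) * 1e9
= 16562476.469725 / 888456984137.5 * 1e9
= 18641.844 nT

18641.844


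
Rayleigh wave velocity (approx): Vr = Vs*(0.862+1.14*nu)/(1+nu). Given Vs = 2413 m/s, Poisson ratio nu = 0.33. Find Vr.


Numerator factor = 0.862 + 1.14*0.33 = 1.2382
Denominator = 1 + 0.33 = 1.33
Vr = 2413 * 1.2382 / 1.33 = 2246.45 m/s

2246.45


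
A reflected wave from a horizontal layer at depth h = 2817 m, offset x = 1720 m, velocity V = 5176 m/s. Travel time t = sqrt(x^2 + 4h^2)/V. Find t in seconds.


x^2 + 4h^2 = 1720^2 + 4*2817^2 = 2958400 + 31741956 = 34700356
sqrt(34700356) = 5890.7008
t = 5890.7008 / 5176 = 1.1381 s

1.1381


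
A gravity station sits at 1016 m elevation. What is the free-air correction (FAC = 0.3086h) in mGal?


FAC = 0.3086 * h
= 0.3086 * 1016
= 313.5376 mGal

313.5376


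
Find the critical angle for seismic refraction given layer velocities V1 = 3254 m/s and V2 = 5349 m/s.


V1/V2 = 3254/5349 = 0.608338
theta_c = arcsin(0.608338) = 37.4694 degrees

37.4694


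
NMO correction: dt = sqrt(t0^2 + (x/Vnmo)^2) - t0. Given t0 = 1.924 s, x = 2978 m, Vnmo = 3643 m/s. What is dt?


x/Vnmo = 2978/3643 = 0.817458
(x/Vnmo)^2 = 0.668238
t0^2 = 3.701776
sqrt(3.701776 + 0.668238) = 2.090458
dt = 2.090458 - 1.924 = 0.166458

0.166458


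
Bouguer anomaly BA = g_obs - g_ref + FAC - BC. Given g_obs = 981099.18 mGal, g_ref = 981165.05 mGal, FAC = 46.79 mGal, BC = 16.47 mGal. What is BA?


BA = g_obs - g_ref + FAC - BC
= 981099.18 - 981165.05 + 46.79 - 16.47
= -35.55 mGal

-35.55


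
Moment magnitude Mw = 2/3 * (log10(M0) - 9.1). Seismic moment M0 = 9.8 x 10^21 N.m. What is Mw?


log10(M0) = log10(9.8 x 10^21) = 21.9912
Mw = 2/3 * (21.9912 - 9.1)
= 2/3 * 12.8912
= 8.59

8.59


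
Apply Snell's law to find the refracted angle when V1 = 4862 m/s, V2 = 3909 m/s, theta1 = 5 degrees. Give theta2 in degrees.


sin(theta1) = sin(5 deg) = 0.087156
sin(theta2) = V2/V1 * sin(theta1) = 3909/4862 * 0.087156 = 0.070072
theta2 = arcsin(0.070072) = 4.0181 degrees

4.0181


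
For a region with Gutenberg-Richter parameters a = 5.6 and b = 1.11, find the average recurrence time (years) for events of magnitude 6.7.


log10(N) = 5.6 - 1.11*6.7 = -1.837
N = 10^-1.837 = 0.014555
T = 1/N = 1/0.014555 = 68.7068 years

68.7068


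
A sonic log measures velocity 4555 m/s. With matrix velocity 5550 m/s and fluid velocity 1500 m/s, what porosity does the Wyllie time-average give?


1/V - 1/Vm = 1/4555 - 1/5550 = 3.936e-05
1/Vf - 1/Vm = 1/1500 - 1/5550 = 0.00048649
phi = 3.936e-05 / 0.00048649 = 0.0809

0.0809


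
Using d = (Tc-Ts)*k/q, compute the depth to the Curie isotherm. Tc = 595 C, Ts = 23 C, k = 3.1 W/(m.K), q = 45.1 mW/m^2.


T_Curie - T_surf = 595 - 23 = 572 C
Convert q to W/m^2: 45.1 mW/m^2 = 0.0451 W/m^2
d = 572 * 3.1 / 0.0451 = 39317.07 m

39317.07


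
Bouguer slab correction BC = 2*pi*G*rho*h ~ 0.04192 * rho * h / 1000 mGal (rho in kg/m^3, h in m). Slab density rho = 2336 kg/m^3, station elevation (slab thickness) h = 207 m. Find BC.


BC = 0.04192 * rho * h / 1000
= 0.04192 * 2336 * 207 / 1000
= 20.2705 mGal

20.2705


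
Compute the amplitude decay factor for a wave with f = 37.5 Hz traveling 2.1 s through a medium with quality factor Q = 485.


pi*f*t/Q = pi*37.5*2.1/485 = 0.510104
A/A0 = exp(-0.510104) = 0.600433

0.600433


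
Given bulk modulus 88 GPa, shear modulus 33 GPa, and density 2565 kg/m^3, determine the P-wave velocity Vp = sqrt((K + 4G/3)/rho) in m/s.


First compute the effective modulus:
K + 4G/3 = 88e9 + 4*33e9/3 = 132000000000.0 Pa
Then divide by density:
132000000000.0 / 2565 = 51461988.3041 Pa/(kg/m^3)
Take the square root:
Vp = sqrt(51461988.3041) = 7173.7 m/s

7173.7


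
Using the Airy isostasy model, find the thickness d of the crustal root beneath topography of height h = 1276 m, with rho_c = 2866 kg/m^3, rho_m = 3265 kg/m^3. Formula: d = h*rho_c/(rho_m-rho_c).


rho_m - rho_c = 3265 - 2866 = 399
d = 1276 * 2866 / 399
= 3657016 / 399
= 9165.45 m

9165.45


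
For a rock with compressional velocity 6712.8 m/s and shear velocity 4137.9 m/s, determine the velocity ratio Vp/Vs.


Vp/Vs = 6712.8 / 4137.9
= 1.6223

1.6223


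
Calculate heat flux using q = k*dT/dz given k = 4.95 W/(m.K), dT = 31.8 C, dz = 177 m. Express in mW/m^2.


q = k * dT / dz * 1000
= 4.95 * 31.8 / 177 * 1000
= 0.889322 * 1000
= 889.322 mW/m^2

889.322


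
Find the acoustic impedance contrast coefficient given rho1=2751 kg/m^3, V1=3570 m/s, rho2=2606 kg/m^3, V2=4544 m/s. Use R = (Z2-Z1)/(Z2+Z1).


Z1 = 2751 * 3570 = 9821070
Z2 = 2606 * 4544 = 11841664
R = (11841664 - 9821070) / (11841664 + 9821070) = 2020594 / 21662734 = 0.0933

0.0933


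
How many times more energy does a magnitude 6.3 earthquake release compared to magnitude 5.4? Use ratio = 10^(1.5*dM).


M2 - M1 = 6.3 - 5.4 = 0.9
1.5 * 0.9 = 1.35
ratio = 10^1.35 = 22.39

22.39


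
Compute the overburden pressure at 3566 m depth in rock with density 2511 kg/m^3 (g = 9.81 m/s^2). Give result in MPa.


P = rho * g * z / 1e6
= 2511 * 9.81 * 3566 / 1e6
= 87840957.06 / 1e6
= 87.841 MPa

87.841


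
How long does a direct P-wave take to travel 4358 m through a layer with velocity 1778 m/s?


t = x / V
= 4358 / 1778
= 2.4511 s

2.4511


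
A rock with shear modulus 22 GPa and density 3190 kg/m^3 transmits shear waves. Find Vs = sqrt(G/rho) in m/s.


Convert G to Pa: G = 22e9 Pa
Compute G/rho = 22e9 / 3190 = 6896551.7241
Vs = sqrt(6896551.7241) = 2626.13 m/s

2626.13


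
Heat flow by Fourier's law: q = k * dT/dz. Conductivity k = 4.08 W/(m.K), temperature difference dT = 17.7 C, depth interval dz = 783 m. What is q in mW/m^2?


q = k * dT / dz * 1000
= 4.08 * 17.7 / 783 * 1000
= 0.09223 * 1000
= 92.2299 mW/m^2

92.2299


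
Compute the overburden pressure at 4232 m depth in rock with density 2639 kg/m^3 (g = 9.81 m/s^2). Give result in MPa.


P = rho * g * z / 1e6
= 2639 * 9.81 * 4232 / 1e6
= 109560512.88 / 1e6
= 109.5605 MPa

109.5605


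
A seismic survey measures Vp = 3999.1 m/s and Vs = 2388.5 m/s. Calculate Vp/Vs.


Vp/Vs = 3999.1 / 2388.5
= 1.6743

1.6743


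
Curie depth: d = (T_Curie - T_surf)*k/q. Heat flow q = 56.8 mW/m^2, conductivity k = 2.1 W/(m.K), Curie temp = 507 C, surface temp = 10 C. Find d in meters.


T_Curie - T_surf = 507 - 10 = 497 C
Convert q to W/m^2: 56.8 mW/m^2 = 0.0568 W/m^2
d = 497 * 2.1 / 0.0568 = 18375.0 m

18375.0


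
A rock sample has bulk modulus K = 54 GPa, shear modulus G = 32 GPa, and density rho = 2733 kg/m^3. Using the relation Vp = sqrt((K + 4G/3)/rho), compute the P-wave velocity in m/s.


First compute the effective modulus:
K + 4G/3 = 54e9 + 4*32e9/3 = 96666666666.67 Pa
Then divide by density:
96666666666.67 / 2733 = 35370167.0935 Pa/(kg/m^3)
Take the square root:
Vp = sqrt(35370167.0935) = 5947.28 m/s

5947.28


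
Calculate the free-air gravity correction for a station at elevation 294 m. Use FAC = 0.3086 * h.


FAC = 0.3086 * h
= 0.3086 * 294
= 90.7284 mGal

90.7284


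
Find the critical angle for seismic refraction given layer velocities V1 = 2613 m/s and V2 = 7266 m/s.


V1/V2 = 2613/7266 = 0.35962
theta_c = arcsin(0.35962) = 21.0769 degrees

21.0769


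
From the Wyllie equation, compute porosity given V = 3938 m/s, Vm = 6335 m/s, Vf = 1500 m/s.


1/V - 1/Vm = 1/3938 - 1/6335 = 9.608e-05
1/Vf - 1/Vm = 1/1500 - 1/6335 = 0.00050881
phi = 9.608e-05 / 0.00050881 = 0.1888

0.1888


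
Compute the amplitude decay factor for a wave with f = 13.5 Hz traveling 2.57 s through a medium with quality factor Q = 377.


pi*f*t/Q = pi*13.5*2.57/377 = 0.289118
A/A0 = exp(-0.289118) = 0.748924

0.748924


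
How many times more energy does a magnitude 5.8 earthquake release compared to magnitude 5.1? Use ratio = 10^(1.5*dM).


M2 - M1 = 5.8 - 5.1 = 0.7
1.5 * 0.7 = 1.05
ratio = 10^1.05 = 11.22

11.22


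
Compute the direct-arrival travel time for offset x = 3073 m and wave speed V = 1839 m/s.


t = x / V
= 3073 / 1839
= 1.671 s

1.671


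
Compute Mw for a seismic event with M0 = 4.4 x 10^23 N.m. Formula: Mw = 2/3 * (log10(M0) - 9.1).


log10(M0) = log10(4.4 x 10^23) = 23.6435
Mw = 2/3 * (23.6435 - 9.1)
= 2/3 * 14.5435
= 9.7

9.7


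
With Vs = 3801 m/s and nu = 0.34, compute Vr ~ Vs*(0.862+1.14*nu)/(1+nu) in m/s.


Numerator factor = 0.862 + 1.14*0.34 = 1.2496
Denominator = 1 + 0.34 = 1.34
Vr = 3801 * 1.2496 / 1.34 = 3544.57 m/s

3544.57


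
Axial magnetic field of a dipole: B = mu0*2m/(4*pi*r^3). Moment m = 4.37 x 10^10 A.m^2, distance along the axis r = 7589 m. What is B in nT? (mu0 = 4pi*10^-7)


m = 4.37 x 10^10 = 43700000000 A.m^2
2m = 87400000000 A.m^2
r^3 = 7589^3 = 437072677469
B = (4pi*10^-7) * 87400000000 / (4*pi * 437072677469) * 1e9
= 109830.079169 / 5492417250485.73 * 1e9
= 19.9967 nT

19.9967


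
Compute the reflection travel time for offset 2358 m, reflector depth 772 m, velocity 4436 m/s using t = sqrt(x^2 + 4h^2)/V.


x^2 + 4h^2 = 2358^2 + 4*772^2 = 5560164 + 2383936 = 7944100
sqrt(7944100) = 2818.528
t = 2818.528 / 4436 = 0.6354 s

0.6354


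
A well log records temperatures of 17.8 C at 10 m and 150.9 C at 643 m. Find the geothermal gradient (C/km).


dT = 150.9 - 17.8 = 133.1 C
dz = 643 - 10 = 633 m
gradient = dT/dz * 1000 = 133.1/633 * 1000 = 210.2686 C/km

210.2686


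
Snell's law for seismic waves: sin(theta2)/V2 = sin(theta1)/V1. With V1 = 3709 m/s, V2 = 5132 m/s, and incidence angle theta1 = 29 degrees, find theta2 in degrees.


sin(theta1) = sin(29 deg) = 0.48481
sin(theta2) = V2/V1 * sin(theta1) = 5132/3709 * 0.48481 = 0.670812
theta2 = arcsin(0.670812) = 42.1298 degrees

42.1298


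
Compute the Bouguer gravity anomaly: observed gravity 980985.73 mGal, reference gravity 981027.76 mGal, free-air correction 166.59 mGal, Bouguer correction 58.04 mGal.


BA = g_obs - g_ref + FAC - BC
= 980985.73 - 981027.76 + 166.59 - 58.04
= 66.52 mGal

66.52


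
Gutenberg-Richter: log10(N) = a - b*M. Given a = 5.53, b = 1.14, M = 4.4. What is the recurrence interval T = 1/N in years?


log10(N) = 5.53 - 1.14*4.4 = 0.514
N = 10^0.514 = 3.265878
T = 1/N = 1/3.265878 = 0.3062 years

0.3062


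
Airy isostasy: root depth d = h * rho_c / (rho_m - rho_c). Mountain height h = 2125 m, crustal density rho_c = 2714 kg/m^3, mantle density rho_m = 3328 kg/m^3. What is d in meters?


rho_m - rho_c = 3328 - 2714 = 614
d = 2125 * 2714 / 614
= 5767250 / 614
= 9392.92 m

9392.92


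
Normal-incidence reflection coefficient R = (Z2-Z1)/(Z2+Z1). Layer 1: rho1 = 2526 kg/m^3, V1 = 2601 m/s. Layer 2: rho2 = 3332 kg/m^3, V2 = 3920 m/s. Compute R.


Z1 = 2526 * 2601 = 6570126
Z2 = 3332 * 3920 = 13061440
R = (13061440 - 6570126) / (13061440 + 6570126) = 6491314 / 19631566 = 0.3307

0.3307


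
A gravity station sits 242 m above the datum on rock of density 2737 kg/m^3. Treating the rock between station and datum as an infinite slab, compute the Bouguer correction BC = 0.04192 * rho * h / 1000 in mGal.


BC = 0.04192 * rho * h / 1000
= 0.04192 * 2737 * 242 / 1000
= 27.7659 mGal

27.7659


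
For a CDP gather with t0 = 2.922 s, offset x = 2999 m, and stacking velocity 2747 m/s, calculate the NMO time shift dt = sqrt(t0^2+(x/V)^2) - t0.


x/Vnmo = 2999/2747 = 1.091736
(x/Vnmo)^2 = 1.191888
t0^2 = 8.538084
sqrt(8.538084 + 1.191888) = 3.11929
dt = 3.11929 - 2.922 = 0.19729

0.19729


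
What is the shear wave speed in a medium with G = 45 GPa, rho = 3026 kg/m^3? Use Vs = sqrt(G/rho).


Convert G to Pa: G = 45e9 Pa
Compute G/rho = 45e9 / 3026 = 14871116.9861
Vs = sqrt(14871116.9861) = 3856.31 m/s

3856.31


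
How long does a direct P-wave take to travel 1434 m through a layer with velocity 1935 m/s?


t = x / V
= 1434 / 1935
= 0.7411 s

0.7411


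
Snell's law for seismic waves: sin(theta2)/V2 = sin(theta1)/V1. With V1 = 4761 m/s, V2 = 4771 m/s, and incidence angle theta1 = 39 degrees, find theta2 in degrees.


sin(theta1) = sin(39 deg) = 0.62932
sin(theta2) = V2/V1 * sin(theta1) = 4771/4761 * 0.62932 = 0.630642
theta2 = arcsin(0.630642) = 39.0975 degrees

39.0975


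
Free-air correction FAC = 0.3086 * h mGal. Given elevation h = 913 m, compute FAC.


FAC = 0.3086 * h
= 0.3086 * 913
= 281.7518 mGal

281.7518


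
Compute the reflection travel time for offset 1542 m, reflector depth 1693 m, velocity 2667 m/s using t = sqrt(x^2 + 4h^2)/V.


x^2 + 4h^2 = 1542^2 + 4*1693^2 = 2377764 + 11464996 = 13842760
sqrt(13842760) = 3720.586
t = 3720.586 / 2667 = 1.395 s

1.395


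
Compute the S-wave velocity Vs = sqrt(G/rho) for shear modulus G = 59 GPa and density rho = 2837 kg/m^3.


Convert G to Pa: G = 59e9 Pa
Compute G/rho = 59e9 / 2837 = 20796616.1438
Vs = sqrt(20796616.1438) = 4560.33 m/s

4560.33


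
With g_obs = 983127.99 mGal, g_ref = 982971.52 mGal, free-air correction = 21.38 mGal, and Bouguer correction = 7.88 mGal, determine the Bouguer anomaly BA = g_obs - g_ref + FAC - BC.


BA = g_obs - g_ref + FAC - BC
= 983127.99 - 982971.52 + 21.38 - 7.88
= 169.97 mGal

169.97


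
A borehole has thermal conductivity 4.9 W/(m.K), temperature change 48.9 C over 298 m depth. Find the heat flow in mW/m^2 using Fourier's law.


q = k * dT / dz * 1000
= 4.9 * 48.9 / 298 * 1000
= 0.80406 * 1000
= 804.0604 mW/m^2

804.0604


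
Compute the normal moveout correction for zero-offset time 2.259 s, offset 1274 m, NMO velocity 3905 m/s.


x/Vnmo = 1274/3905 = 0.326248
(x/Vnmo)^2 = 0.106438
t0^2 = 5.103081
sqrt(5.103081 + 0.106438) = 2.282437
dt = 2.282437 - 2.259 = 0.023437

0.023437


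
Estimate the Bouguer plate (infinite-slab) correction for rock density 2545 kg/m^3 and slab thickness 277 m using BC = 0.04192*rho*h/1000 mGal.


BC = 0.04192 * rho * h / 1000
= 0.04192 * 2545 * 277 / 1000
= 29.5521 mGal

29.5521


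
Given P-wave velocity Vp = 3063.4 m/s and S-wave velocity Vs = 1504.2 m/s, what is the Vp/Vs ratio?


Vp/Vs = 3063.4 / 1504.2
= 2.0366

2.0366


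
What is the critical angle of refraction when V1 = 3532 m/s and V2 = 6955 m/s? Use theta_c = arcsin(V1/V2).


V1/V2 = 3532/6955 = 0.507836
theta_c = arcsin(0.507836) = 30.5198 degrees

30.5198


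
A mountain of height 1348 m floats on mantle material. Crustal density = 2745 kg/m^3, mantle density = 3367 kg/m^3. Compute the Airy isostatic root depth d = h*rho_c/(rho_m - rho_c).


rho_m - rho_c = 3367 - 2745 = 622
d = 1348 * 2745 / 622
= 3700260 / 622
= 5948.97 m

5948.97


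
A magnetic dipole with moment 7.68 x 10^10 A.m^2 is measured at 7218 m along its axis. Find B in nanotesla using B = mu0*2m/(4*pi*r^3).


m = 7.68 x 10^10 = 76800000000 A.m^2
2m = 153600000000 A.m^2
r^3 = 7218^3 = 376054364232
B = (4pi*10^-7) * 153600000000 / (4*pi * 376054364232) * 1e9
= 193019.452637 / 4725638512086.53 * 1e9
= 40.8452 nT

40.8452


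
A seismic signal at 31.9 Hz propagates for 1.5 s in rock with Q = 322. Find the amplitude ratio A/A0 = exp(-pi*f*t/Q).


pi*f*t/Q = pi*31.9*1.5/322 = 0.466848
A/A0 = exp(-0.466848) = 0.626975

0.626975


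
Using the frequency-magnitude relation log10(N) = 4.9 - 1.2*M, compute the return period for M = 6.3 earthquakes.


log10(N) = 4.9 - 1.2*6.3 = -2.66
N = 10^-2.66 = 0.002188
T = 1/N = 1/0.002188 = 457.0882 years

457.0882


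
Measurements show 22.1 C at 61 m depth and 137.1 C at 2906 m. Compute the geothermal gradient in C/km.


dT = 137.1 - 22.1 = 115.0 C
dz = 2906 - 61 = 2845 m
gradient = dT/dz * 1000 = 115.0/2845 * 1000 = 40.4218 C/km

40.4218


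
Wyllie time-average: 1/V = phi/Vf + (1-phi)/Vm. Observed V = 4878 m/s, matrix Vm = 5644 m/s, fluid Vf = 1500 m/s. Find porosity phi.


1/V - 1/Vm = 1/4878 - 1/5644 = 2.782e-05
1/Vf - 1/Vm = 1/1500 - 1/5644 = 0.00048949
phi = 2.782e-05 / 0.00048949 = 0.0568

0.0568


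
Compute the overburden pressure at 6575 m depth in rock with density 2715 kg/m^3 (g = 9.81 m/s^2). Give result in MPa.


P = rho * g * z / 1e6
= 2715 * 9.81 * 6575 / 1e6
= 175119536.25 / 1e6
= 175.1195 MPa

175.1195


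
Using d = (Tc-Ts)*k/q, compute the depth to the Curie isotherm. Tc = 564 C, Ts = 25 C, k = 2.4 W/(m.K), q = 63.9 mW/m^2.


T_Curie - T_surf = 564 - 25 = 539 C
Convert q to W/m^2: 63.9 mW/m^2 = 0.0639 W/m^2
d = 539 * 2.4 / 0.0639 = 20244.13 m

20244.13


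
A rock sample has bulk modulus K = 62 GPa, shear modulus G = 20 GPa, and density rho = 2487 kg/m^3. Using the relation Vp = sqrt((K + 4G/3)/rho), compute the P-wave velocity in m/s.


First compute the effective modulus:
K + 4G/3 = 62e9 + 4*20e9/3 = 88666666666.67 Pa
Then divide by density:
88666666666.67 / 2487 = 35652057.365 Pa/(kg/m^3)
Take the square root:
Vp = sqrt(35652057.365) = 5970.93 m/s

5970.93


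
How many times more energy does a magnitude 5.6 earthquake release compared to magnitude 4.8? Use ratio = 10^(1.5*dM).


M2 - M1 = 5.6 - 4.8 = 0.8
1.5 * 0.8 = 1.2
ratio = 10^1.2 = 15.85

15.85


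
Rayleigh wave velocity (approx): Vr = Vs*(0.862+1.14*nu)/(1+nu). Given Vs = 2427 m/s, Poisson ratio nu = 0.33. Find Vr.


Numerator factor = 0.862 + 1.14*0.33 = 1.2382
Denominator = 1 + 0.33 = 1.33
Vr = 2427 * 1.2382 / 1.33 = 2259.48 m/s

2259.48


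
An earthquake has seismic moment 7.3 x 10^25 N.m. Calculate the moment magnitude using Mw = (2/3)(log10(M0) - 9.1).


log10(M0) = log10(7.3 x 10^25) = 25.8633
Mw = 2/3 * (25.8633 - 9.1)
= 2/3 * 16.7633
= 11.18

11.18


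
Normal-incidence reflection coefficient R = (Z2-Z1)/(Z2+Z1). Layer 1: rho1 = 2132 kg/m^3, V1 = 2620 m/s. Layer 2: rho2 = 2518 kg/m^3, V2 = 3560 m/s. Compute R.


Z1 = 2132 * 2620 = 5585840
Z2 = 2518 * 3560 = 8964080
R = (8964080 - 5585840) / (8964080 + 5585840) = 3378240 / 14549920 = 0.2322

0.2322


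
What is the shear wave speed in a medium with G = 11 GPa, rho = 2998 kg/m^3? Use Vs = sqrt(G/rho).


Convert G to Pa: G = 11e9 Pa
Compute G/rho = 11e9 / 2998 = 3669112.7418
Vs = sqrt(3669112.7418) = 1915.49 m/s

1915.49


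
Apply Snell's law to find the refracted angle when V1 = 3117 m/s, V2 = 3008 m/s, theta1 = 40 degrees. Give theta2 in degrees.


sin(theta1) = sin(40 deg) = 0.642788
sin(theta2) = V2/V1 * sin(theta1) = 3008/3117 * 0.642788 = 0.62031
theta2 = arcsin(0.62031) = 38.3387 degrees

38.3387


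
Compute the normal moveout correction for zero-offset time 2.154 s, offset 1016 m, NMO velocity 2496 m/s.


x/Vnmo = 1016/2496 = 0.407051
(x/Vnmo)^2 = 0.165691
t0^2 = 4.639716
sqrt(4.639716 + 0.165691) = 2.192124
dt = 2.192124 - 2.154 = 0.038124

0.038124


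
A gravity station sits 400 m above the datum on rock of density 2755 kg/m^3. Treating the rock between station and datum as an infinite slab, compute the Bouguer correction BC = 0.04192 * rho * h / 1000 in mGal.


BC = 0.04192 * rho * h / 1000
= 0.04192 * 2755 * 400 / 1000
= 46.1958 mGal

46.1958


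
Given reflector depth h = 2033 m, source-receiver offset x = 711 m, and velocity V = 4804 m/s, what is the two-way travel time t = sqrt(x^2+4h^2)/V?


x^2 + 4h^2 = 711^2 + 4*2033^2 = 505521 + 16532356 = 17037877
sqrt(17037877) = 4127.6963
t = 4127.6963 / 4804 = 0.8592 s

0.8592


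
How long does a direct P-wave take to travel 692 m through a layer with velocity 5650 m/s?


t = x / V
= 692 / 5650
= 0.1225 s

0.1225


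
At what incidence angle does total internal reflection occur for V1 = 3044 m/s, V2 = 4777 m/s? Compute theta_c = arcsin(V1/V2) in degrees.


V1/V2 = 3044/4777 = 0.63722
theta_c = arcsin(0.63722) = 39.5848 degrees

39.5848


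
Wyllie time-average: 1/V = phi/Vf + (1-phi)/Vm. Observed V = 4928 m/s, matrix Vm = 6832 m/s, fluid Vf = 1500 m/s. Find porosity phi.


1/V - 1/Vm = 1/4928 - 1/6832 = 5.655e-05
1/Vf - 1/Vm = 1/1500 - 1/6832 = 0.0005203
phi = 5.655e-05 / 0.0005203 = 0.1087

0.1087


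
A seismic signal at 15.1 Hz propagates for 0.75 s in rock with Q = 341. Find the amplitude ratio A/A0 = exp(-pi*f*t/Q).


pi*f*t/Q = pi*15.1*0.75/341 = 0.104336
A/A0 = exp(-0.104336) = 0.900923

0.900923


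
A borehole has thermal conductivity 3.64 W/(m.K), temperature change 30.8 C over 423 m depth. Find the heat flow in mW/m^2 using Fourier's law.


q = k * dT / dz * 1000
= 3.64 * 30.8 / 423 * 1000
= 0.26504 * 1000
= 265.0402 mW/m^2

265.0402


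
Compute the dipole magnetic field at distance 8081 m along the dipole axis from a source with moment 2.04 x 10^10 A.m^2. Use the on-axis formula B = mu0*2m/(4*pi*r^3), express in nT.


m = 2.04 x 10^10 = 20400000000 A.m^2
2m = 40800000000 A.m^2
r^3 = 8081^3 = 527709995441
B = (4pi*10^-7) * 40800000000 / (4*pi * 527709995441) * 1e9
= 51270.792107 / 6631399379613.4 * 1e9
= 7.7315 nT

7.7315


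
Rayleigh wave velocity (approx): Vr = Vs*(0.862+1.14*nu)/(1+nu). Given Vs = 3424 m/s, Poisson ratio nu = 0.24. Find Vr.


Numerator factor = 0.862 + 1.14*0.24 = 1.1356
Denominator = 1 + 0.24 = 1.24
Vr = 3424 * 1.1356 / 1.24 = 3135.72 m/s

3135.72


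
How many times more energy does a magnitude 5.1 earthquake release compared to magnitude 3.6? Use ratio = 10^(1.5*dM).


M2 - M1 = 5.1 - 3.6 = 1.5
1.5 * 1.5 = 2.25
ratio = 10^2.25 = 177.83

177.83


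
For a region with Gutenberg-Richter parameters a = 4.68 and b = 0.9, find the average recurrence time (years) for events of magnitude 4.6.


log10(N) = 4.68 - 0.9*4.6 = 0.54
N = 10^0.54 = 3.467369
T = 1/N = 1/3.467369 = 0.2884 years

0.2884


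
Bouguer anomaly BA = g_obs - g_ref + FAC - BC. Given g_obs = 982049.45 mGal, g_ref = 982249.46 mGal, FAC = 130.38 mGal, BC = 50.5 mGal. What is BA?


BA = g_obs - g_ref + FAC - BC
= 982049.45 - 982249.46 + 130.38 - 50.5
= -120.13 mGal

-120.13


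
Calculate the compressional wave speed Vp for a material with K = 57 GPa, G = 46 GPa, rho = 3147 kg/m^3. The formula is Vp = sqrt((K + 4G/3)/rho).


First compute the effective modulus:
K + 4G/3 = 57e9 + 4*46e9/3 = 118333333333.33 Pa
Then divide by density:
118333333333.33 / 3147 = 37601948.9461 Pa/(kg/m^3)
Take the square root:
Vp = sqrt(37601948.9461) = 6132.04 m/s

6132.04


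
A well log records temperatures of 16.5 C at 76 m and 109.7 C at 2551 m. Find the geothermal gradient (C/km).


dT = 109.7 - 16.5 = 93.2 C
dz = 2551 - 76 = 2475 m
gradient = dT/dz * 1000 = 93.2/2475 * 1000 = 37.6566 C/km

37.6566


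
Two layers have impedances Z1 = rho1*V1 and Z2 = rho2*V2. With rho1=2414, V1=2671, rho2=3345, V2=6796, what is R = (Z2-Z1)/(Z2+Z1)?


Z1 = 2414 * 2671 = 6447794
Z2 = 3345 * 6796 = 22732620
R = (22732620 - 6447794) / (22732620 + 6447794) = 16284826 / 29180414 = 0.5581

0.5581


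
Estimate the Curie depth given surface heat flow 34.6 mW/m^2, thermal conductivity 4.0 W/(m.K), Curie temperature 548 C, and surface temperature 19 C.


T_Curie - T_surf = 548 - 19 = 529 C
Convert q to W/m^2: 34.6 mW/m^2 = 0.0346 W/m^2
d = 529 * 4.0 / 0.0346 = 61156.07 m

61156.07


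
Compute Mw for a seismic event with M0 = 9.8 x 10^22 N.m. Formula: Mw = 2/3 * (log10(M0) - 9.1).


log10(M0) = log10(9.8 x 10^22) = 22.9912
Mw = 2/3 * (22.9912 - 9.1)
= 2/3 * 13.8912
= 9.26

9.26


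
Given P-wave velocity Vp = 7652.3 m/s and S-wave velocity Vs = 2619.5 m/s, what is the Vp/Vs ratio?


Vp/Vs = 7652.3 / 2619.5
= 2.9213

2.9213


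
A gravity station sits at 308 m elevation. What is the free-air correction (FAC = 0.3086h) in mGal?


FAC = 0.3086 * h
= 0.3086 * 308
= 95.0488 mGal

95.0488


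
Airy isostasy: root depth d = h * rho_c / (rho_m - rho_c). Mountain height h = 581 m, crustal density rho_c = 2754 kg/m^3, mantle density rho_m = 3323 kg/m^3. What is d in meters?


rho_m - rho_c = 3323 - 2754 = 569
d = 581 * 2754 / 569
= 1600074 / 569
= 2812.08 m

2812.08


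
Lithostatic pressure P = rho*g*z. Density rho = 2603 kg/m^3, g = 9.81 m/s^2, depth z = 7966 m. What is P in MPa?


P = rho * g * z / 1e6
= 2603 * 9.81 * 7966 / 1e6
= 203415235.38 / 1e6
= 203.4152 MPa

203.4152


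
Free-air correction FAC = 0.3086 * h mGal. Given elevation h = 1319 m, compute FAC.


FAC = 0.3086 * h
= 0.3086 * 1319
= 407.0434 mGal

407.0434


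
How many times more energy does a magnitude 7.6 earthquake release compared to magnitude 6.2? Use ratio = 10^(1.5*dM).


M2 - M1 = 7.6 - 6.2 = 1.4
1.5 * 1.4 = 2.1
ratio = 10^2.1 = 125.89

125.89


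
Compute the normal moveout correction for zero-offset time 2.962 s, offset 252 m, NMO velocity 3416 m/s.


x/Vnmo = 252/3416 = 0.07377
(x/Vnmo)^2 = 0.005442
t0^2 = 8.773444
sqrt(8.773444 + 0.005442) = 2.962919
dt = 2.962919 - 2.962 = 0.000919

9.190000e-04


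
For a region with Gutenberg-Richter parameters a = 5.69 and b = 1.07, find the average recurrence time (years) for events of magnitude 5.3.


log10(N) = 5.69 - 1.07*5.3 = 0.019
N = 10^0.019 = 1.04472
T = 1/N = 1/1.04472 = 0.9572 years

0.9572


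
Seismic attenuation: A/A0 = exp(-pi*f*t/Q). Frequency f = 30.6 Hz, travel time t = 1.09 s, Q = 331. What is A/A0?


pi*f*t/Q = pi*30.6*1.09/331 = 0.31657
A/A0 = exp(-0.31657) = 0.728644

0.728644


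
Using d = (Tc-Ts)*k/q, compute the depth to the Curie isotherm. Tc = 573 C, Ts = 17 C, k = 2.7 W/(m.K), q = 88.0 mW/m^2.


T_Curie - T_surf = 573 - 17 = 556 C
Convert q to W/m^2: 88.0 mW/m^2 = 0.088 W/m^2
d = 556 * 2.7 / 0.088 = 17059.09 m

17059.09


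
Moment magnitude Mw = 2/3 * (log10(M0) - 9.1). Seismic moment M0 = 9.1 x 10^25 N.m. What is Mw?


log10(M0) = log10(9.1 x 10^25) = 25.959
Mw = 2/3 * (25.959 - 9.1)
= 2/3 * 16.859
= 11.24

11.24


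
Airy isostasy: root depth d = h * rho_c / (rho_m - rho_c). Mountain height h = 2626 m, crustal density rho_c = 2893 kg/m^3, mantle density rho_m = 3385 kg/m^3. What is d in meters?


rho_m - rho_c = 3385 - 2893 = 492
d = 2626 * 2893 / 492
= 7597018 / 492
= 15441.09 m

15441.09


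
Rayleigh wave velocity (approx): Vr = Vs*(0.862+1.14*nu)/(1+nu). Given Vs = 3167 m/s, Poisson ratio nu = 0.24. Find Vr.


Numerator factor = 0.862 + 1.14*0.24 = 1.1356
Denominator = 1 + 0.24 = 1.24
Vr = 3167 * 1.1356 / 1.24 = 2900.36 m/s

2900.36


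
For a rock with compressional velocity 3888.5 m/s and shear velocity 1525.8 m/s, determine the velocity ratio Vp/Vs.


Vp/Vs = 3888.5 / 1525.8
= 2.5485

2.5485


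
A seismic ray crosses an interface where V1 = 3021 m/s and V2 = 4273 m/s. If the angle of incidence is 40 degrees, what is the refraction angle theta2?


sin(theta1) = sin(40 deg) = 0.642788
sin(theta2) = V2/V1 * sin(theta1) = 4273/3021 * 0.642788 = 0.90918
theta2 = arcsin(0.90918) = 65.3922 degrees

65.3922


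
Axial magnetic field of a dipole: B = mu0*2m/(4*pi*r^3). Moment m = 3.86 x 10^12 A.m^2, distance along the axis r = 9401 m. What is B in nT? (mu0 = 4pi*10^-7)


m = 3.86 x 10^12 = 3860000000000 A.m^2
2m = 7720000000000 A.m^2
r^3 = 9401^3 = 830849108201
B = (4pi*10^-7) * 7720000000000 / (4*pi * 830849108201) * 1e9
= 9701238.114285 / 10440757818263.57 * 1e9
= 929.1699 nT

929.1699


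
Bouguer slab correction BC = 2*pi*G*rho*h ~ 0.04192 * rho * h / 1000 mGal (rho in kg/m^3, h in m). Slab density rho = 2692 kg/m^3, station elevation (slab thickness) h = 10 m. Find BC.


BC = 0.04192 * rho * h / 1000
= 0.04192 * 2692 * 10 / 1000
= 1.1285 mGal

1.1285


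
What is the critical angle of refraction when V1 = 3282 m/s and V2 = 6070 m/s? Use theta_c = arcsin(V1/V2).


V1/V2 = 3282/6070 = 0.540692
theta_c = arcsin(0.540692) = 32.7308 degrees

32.7308


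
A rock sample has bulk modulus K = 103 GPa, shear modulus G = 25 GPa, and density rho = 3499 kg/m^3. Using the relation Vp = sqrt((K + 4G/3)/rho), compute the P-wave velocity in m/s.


First compute the effective modulus:
K + 4G/3 = 103e9 + 4*25e9/3 = 136333333333.33 Pa
Then divide by density:
136333333333.33 / 3499 = 38963513.3848 Pa/(kg/m^3)
Take the square root:
Vp = sqrt(38963513.3848) = 6242.08 m/s

6242.08


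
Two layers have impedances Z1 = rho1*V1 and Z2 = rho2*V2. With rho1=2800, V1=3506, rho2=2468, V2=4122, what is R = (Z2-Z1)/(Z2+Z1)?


Z1 = 2800 * 3506 = 9816800
Z2 = 2468 * 4122 = 10173096
R = (10173096 - 9816800) / (10173096 + 9816800) = 356296 / 19989896 = 0.0178

0.0178


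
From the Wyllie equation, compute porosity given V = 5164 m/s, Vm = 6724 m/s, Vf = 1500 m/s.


1/V - 1/Vm = 1/5164 - 1/6724 = 4.493e-05
1/Vf - 1/Vm = 1/1500 - 1/6724 = 0.00051795
phi = 4.493e-05 / 0.00051795 = 0.0867

0.0867


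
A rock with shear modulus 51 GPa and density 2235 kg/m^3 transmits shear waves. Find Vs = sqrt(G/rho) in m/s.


Convert G to Pa: G = 51e9 Pa
Compute G/rho = 51e9 / 2235 = 22818791.9463
Vs = sqrt(22818791.9463) = 4776.9 m/s

4776.9


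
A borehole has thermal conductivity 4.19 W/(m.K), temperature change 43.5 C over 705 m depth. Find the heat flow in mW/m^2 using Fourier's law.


q = k * dT / dz * 1000
= 4.19 * 43.5 / 705 * 1000
= 0.258532 * 1000
= 258.5319 mW/m^2

258.5319


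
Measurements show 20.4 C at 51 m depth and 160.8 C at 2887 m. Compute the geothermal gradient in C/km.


dT = 160.8 - 20.4 = 140.4 C
dz = 2887 - 51 = 2836 m
gradient = dT/dz * 1000 = 140.4/2836 * 1000 = 49.5063 C/km

49.5063


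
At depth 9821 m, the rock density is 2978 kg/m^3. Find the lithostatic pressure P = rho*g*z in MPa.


P = rho * g * z / 1e6
= 2978 * 9.81 * 9821 / 1e6
= 286912461.78 / 1e6
= 286.9125 MPa

286.9125


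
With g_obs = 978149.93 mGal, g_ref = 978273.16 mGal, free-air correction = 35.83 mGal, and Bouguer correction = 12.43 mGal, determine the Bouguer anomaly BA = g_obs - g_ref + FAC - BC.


BA = g_obs - g_ref + FAC - BC
= 978149.93 - 978273.16 + 35.83 - 12.43
= -99.83 mGal

-99.83


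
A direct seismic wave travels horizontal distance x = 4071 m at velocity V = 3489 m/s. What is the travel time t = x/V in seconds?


t = x / V
= 4071 / 3489
= 1.1668 s

1.1668
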